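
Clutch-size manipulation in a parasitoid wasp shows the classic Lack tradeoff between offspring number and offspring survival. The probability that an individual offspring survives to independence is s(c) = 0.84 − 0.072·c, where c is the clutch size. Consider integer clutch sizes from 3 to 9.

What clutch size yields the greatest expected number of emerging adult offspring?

Expected emerging adult offspring = c × s(c):
  c=3: 3 × 0.624 = 1.872
  c=4: 4 × 0.552 = 2.208
  c=5: 5 × 0.480 = 2.400
  c=6: 6 × 0.408 = 2.448
  c=7: 7 × 0.336 = 2.352
  c=8: 8 × 0.264 = 2.112
  c=9: 9 × 0.192 = 1.728
Maximum at c = 6 (2.448 emerging adult offspring).

6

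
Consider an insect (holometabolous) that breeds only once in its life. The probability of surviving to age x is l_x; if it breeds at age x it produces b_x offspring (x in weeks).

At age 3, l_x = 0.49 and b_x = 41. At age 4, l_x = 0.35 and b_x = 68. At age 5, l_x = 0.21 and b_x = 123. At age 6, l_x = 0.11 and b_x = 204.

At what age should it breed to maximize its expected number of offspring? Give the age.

Expected offspring if breeding at age x = l_x × b_x:
  age 3: 0.49 × 41 = 20.090
  age 4: 0.35 × 68 = 23.800
  age 5: 0.21 × 123 = 25.830
  age 6: 0.11 × 204 = 22.440
Maximum at age 5 (25.830).

5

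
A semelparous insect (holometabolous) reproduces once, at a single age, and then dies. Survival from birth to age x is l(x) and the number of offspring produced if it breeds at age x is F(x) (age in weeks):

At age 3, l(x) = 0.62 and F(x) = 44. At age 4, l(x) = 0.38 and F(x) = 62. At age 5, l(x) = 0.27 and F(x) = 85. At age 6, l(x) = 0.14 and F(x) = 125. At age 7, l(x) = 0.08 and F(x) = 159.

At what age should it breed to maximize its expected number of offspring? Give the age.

Expected offspring if breeding at age x = l(x) × F(x):
  age 3: 0.62 × 44 = 27.280
  age 4: 0.38 × 62 = 23.560
  age 5: 0.27 × 85 = 22.950
  age 6: 0.14 × 125 = 17.500
  age 7: 0.08 × 159 = 12.720
Maximum at age 3 (27.280).

3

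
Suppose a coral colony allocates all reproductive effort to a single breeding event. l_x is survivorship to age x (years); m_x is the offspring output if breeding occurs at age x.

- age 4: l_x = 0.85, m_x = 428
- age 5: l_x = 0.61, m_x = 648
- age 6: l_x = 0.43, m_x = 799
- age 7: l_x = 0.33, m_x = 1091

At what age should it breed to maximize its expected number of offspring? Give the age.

Expected offspring if breeding at age x = l_x × m_x:
  age 4: 0.85 × 428 = 363.800
  age 5: 0.61 × 648 = 395.280
  age 6: 0.43 × 799 = 343.570
  age 7: 0.33 × 1091 = 360.030
Maximum at age 5 (395.280).

5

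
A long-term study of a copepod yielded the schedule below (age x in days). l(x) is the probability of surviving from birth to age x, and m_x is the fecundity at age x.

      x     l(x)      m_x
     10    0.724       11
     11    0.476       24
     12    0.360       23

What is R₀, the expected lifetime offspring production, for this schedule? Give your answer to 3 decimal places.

27.668

R₀ = Σ l(x) m_x:
  age 10: 0.724 × 11 = 7.9640
  age 11: 0.476 × 24 = 11.4240
  age 12: 0.360 × 23 = 8.2800
R₀ = 7.9640 + 11.4240 + 8.2800 = 27.6680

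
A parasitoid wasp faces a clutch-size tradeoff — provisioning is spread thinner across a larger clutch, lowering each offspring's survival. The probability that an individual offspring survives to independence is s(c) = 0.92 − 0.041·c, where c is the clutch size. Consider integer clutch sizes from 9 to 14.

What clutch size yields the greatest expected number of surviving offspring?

Expected surviving offspring = c × s(c):
  c=9: 9 × 0.551 = 4.959
  c=10: 10 × 0.510 = 5.100
  c=11: 11 × 0.469 = 5.159
  c=12: 12 × 0.428 = 5.136
  c=13: 13 × 0.387 = 5.031
  c=14: 14 × 0.346 = 4.844
Maximum at c = 11 (5.159 surviving offspring).

11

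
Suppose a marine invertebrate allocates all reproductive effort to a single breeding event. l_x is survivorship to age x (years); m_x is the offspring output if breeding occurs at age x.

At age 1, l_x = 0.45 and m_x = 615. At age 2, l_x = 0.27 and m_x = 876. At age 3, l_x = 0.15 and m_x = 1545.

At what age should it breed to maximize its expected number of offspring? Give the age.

1

Expected offspring if breeding at age x = l_x × m_x:
  age 1: 0.45 × 615 = 276.750
  age 2: 0.27 × 876 = 236.520
  age 3: 0.15 × 1545 = 231.750
Maximum at age 1 (276.750).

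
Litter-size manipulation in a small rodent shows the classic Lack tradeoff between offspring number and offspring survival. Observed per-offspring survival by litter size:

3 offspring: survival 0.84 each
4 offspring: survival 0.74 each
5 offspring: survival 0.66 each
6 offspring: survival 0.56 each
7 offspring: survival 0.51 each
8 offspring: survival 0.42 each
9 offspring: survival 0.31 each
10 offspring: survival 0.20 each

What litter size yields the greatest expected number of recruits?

7

Expected recruits = c × s(c):
  c=3: 3 × 0.84 = 2.520
  c=4: 4 × 0.74 = 2.960
  c=5: 5 × 0.66 = 3.300
  c=6: 6 × 0.56 = 3.360
  c=7: 7 × 0.51 = 3.570
  c=8: 8 × 0.42 = 3.360
  c=9: 9 × 0.31 = 2.790
  c=10: 10 × 0.20 = 2.000
Maximum at c = 7 (3.570 recruits).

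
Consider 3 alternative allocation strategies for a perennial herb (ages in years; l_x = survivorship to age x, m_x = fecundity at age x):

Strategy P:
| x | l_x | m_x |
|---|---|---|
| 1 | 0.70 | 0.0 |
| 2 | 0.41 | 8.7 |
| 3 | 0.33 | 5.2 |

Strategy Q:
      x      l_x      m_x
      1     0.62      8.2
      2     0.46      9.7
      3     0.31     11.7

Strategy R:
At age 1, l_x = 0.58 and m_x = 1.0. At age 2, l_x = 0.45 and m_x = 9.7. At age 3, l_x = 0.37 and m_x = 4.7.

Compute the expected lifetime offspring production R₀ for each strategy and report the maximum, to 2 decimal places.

Strategy P: R₀ = 0.70×0.0 + 0.41×8.7 + 0.33×5.2 = 5.2830
Strategy Q: R₀ = 0.62×8.2 + 0.46×9.7 + 0.31×11.7 = 13.1730
Strategy R: R₀ = 0.58×1.0 + 0.45×9.7 + 0.37×4.7 = 6.6840
Highest R₀: strategy Q with 13.1730.

13.17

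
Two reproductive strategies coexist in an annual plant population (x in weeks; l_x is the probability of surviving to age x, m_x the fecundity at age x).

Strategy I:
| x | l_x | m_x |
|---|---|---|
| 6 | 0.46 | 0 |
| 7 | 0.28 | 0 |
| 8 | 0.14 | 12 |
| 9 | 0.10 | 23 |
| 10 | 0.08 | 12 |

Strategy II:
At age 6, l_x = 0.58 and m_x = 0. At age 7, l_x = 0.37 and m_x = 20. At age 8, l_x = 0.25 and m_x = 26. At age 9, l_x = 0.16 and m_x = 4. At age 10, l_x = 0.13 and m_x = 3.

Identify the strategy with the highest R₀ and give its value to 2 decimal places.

Strategy I: R₀ = 0.46×0 + 0.28×0 + 0.14×12 + 0.10×23 + 0.08×12 = 4.9400
Strategy II: R₀ = 0.58×0 + 0.37×20 + 0.25×26 + 0.16×4 + 0.13×3 = 14.9300
Highest R₀: strategy II with 14.9300.

14.93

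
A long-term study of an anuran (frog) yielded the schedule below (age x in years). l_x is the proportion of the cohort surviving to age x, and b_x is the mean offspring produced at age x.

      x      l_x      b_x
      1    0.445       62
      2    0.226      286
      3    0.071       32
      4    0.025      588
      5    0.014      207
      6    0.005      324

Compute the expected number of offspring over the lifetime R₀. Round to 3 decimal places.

113.716

R₀ = Σ l_x b_x:
  age 1: 0.445 × 62 = 27.5900
  age 2: 0.226 × 286 = 64.6360
  age 3: 0.071 × 32 = 2.2720
  age 4: 0.025 × 588 = 14.7000
  age 5: 0.014 × 207 = 2.8980
  age 6: 0.005 × 324 = 1.6200
R₀ = 27.5900 + 64.6360 + 2.2720 + 14.7000 + 2.8980 + 1.6200 = 113.7160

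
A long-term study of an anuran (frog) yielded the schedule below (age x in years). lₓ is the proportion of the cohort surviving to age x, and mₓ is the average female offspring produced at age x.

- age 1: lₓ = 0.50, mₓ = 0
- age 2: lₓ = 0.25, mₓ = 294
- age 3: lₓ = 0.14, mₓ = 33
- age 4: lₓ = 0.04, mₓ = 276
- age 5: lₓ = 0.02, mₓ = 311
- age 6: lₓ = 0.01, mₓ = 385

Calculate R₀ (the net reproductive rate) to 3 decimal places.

R₀ = Σ lₓ mₓ:
  age 1: 0.50 × 0 = 0.0000
  age 2: 0.25 × 294 = 73.5000
  age 3: 0.14 × 33 = 4.6200
  age 4: 0.04 × 276 = 11.0400
  age 5: 0.02 × 311 = 6.2200
  age 6: 0.01 × 385 = 3.8500
R₀ = 0.0000 + 73.5000 + 4.6200 + 11.0400 + 6.2200 + 3.8500 = 99.2300

99.230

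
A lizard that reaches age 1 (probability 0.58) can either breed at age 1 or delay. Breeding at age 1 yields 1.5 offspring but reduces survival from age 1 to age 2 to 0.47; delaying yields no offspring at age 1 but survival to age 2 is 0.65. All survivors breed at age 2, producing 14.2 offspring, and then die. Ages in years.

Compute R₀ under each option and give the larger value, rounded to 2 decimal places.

5.35

breed at age 1: R₀ = 0.58 × (1.5 + 0.47 × 14.2) = 0.58 × 8.1740 = 4.7409
delay to age 2: R₀ = 0.58 × (0.65 × 14.2) = 0.58 × 9.2300 = 5.3534
Higher: delay to age 2 (5.3534).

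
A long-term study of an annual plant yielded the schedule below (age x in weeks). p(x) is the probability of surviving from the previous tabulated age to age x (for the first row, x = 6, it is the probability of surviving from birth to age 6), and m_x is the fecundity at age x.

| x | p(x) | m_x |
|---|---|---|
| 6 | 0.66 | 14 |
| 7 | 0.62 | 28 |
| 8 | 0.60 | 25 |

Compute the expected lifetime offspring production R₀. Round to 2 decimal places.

Survivorship from birth: l_x = p_6·p_7·…·p_x.
  l_6 = 0.66000
  l_7 = 0.40920
  l_8 = 0.24552
R₀ = Σ l_x m_x:
  age 6: 0.66000 × 14 = 9.2400
  age 7: 0.40920 × 28 = 11.4576
  age 8: 0.24552 × 25 = 6.1380
R₀ = 9.2400 + 11.4576 + 6.1380 = 26.8356

26.84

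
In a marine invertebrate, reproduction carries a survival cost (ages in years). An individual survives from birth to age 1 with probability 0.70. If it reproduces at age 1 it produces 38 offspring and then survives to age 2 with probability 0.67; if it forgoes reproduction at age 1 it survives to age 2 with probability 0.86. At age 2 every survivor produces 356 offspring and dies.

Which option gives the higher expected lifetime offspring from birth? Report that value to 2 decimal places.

breed at age 1: R₀ = 0.70 × (38 + 0.67 × 356) = 0.70 × 276.5200 = 193.5640
delay to age 2: R₀ = 0.70 × (0.86 × 356) = 0.70 × 306.1600 = 214.3120
Higher: delay to age 2 (214.3120).

214.31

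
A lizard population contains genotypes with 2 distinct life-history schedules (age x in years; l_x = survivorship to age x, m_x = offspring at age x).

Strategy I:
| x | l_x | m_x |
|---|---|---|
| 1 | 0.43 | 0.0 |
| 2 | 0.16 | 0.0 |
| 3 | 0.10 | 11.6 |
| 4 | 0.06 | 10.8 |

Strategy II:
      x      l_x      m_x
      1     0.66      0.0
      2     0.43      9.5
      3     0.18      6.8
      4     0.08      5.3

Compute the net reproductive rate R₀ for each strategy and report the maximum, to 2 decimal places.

Strategy I: R₀ = 0.43×0.0 + 0.16×0.0 + 0.10×11.6 + 0.06×10.8 = 1.8080
Strategy II: R₀ = 0.66×0.0 + 0.43×9.5 + 0.18×6.8 + 0.08×5.3 = 5.7330
Highest R₀: strategy II with 5.7330.

5.73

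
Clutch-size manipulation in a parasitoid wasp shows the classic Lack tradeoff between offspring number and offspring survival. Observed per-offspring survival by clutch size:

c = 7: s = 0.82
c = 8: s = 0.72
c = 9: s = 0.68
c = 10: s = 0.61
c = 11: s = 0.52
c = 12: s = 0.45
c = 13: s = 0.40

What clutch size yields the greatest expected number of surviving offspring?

Expected surviving offspring = c × s(c):
  c=7: 7 × 0.82 = 5.740
  c=8: 8 × 0.72 = 5.760
  c=9: 9 × 0.68 = 6.120
  c=10: 10 × 0.61 = 6.100
  c=11: 11 × 0.52 = 5.720
  c=12: 12 × 0.45 = 5.400
  c=13: 13 × 0.40 = 5.200
Maximum at c = 9 (6.120 surviving offspring).

9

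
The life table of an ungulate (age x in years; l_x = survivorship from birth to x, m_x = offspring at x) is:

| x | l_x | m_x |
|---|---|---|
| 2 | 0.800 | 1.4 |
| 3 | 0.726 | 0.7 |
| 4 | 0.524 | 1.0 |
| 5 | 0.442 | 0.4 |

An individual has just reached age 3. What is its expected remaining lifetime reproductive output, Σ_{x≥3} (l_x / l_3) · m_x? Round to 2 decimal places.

l_3 = 0.726. Conditional survival from age 3 to x is l_x / l_3.
  x=3: (0.726/0.726) × 0.7 = 0.7000
  x=4: (0.524/0.726) × 1.0 = 0.7218
  x=5: (0.442/0.726) × 0.4 = 0.2435
Sum = 0.7000 + 0.7218 + 0.2435 = 1.6653

1.67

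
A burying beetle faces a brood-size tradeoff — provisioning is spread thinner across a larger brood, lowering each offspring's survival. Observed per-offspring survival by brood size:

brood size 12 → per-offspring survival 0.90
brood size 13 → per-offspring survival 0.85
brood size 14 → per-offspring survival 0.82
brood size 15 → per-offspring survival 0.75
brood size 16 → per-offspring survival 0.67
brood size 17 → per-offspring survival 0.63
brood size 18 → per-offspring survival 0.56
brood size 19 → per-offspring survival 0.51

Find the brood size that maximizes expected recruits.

Expected recruits = c × s(c):
  c=12: 12 × 0.90 = 10.800
  c=13: 13 × 0.85 = 11.050
  c=14: 14 × 0.82 = 11.480
  c=15: 15 × 0.75 = 11.250
  c=16: 16 × 0.67 = 10.720
  c=17: 17 × 0.63 = 10.710
  c=18: 18 × 0.56 = 10.080
  c=19: 19 × 0.51 = 9.690
Maximum at c = 14 (11.480 recruits).

14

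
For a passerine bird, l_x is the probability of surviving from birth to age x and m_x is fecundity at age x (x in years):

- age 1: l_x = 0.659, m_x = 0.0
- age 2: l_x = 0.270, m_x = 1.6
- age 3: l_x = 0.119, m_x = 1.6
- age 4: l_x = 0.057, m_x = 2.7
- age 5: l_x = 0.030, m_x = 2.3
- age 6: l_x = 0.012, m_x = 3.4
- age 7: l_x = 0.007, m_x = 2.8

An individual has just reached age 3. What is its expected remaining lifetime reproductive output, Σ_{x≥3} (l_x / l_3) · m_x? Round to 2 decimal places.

3.98

l_3 = 0.119. Conditional survival from age 3 to x is l_x / l_3.
  x=3: (0.119/0.119) × 1.6 = 1.6000
  x=4: (0.057/0.119) × 2.7 = 1.2933
  x=5: (0.030/0.119) × 2.3 = 0.5798
  x=6: (0.012/0.119) × 3.4 = 0.3429
  x=7: (0.007/0.119) × 2.8 = 0.1647
Sum = 1.6000 + 1.2933 + 0.5798 + 0.3429 + 0.1647 = 3.9807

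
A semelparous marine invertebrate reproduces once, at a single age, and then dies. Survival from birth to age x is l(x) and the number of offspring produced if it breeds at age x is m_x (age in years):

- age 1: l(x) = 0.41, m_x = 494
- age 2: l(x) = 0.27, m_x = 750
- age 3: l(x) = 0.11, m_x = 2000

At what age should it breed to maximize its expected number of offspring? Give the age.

Expected offspring if breeding at age x = l(x) × m_x:
  age 1: 0.41 × 494 = 202.540
  age 2: 0.27 × 750 = 202.500
  age 3: 0.11 × 2000 = 220.000
Maximum at age 3 (220.000).

3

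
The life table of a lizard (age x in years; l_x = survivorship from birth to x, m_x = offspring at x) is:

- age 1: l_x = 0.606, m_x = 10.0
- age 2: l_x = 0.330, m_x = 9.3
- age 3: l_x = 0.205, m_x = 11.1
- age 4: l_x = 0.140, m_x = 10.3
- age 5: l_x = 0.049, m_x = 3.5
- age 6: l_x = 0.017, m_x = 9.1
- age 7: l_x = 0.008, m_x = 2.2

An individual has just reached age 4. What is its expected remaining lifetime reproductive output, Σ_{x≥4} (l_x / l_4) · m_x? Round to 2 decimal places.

l_4 = 0.140. Conditional survival from age 4 to x is l_x / l_4.
  x=4: (0.140/0.140) × 10.3 = 10.3000
  x=5: (0.049/0.140) × 3.5 = 1.2250
  x=6: (0.017/0.140) × 9.1 = 1.1050
  x=7: (0.008/0.140) × 2.2 = 0.1257
Sum = 10.3000 + 1.2250 + 1.1050 + 0.1257 = 12.7557

12.76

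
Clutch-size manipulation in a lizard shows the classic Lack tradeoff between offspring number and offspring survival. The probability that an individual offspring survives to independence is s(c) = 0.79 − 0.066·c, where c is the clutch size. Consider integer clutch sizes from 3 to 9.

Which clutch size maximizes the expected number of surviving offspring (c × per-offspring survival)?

6

Expected surviving offspring = c × s(c):
  c=3: 3 × 0.592 = 1.776
  c=4: 4 × 0.526 = 2.104
  c=5: 5 × 0.460 = 2.300
  c=6: 6 × 0.394 = 2.364
  c=7: 7 × 0.328 = 2.296
  c=8: 8 × 0.262 = 2.096
  c=9: 9 × 0.196 = 1.764
Maximum at c = 6 (2.364 surviving offspring).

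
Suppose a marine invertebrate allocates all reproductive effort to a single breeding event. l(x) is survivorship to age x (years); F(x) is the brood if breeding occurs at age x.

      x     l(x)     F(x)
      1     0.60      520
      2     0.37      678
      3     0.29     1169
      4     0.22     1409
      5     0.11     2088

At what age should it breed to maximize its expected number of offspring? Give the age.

Expected offspring if breeding at age x = l(x) × F(x):
  age 1: 0.60 × 520 = 312.000
  age 2: 0.37 × 678 = 250.860
  age 3: 0.29 × 1169 = 339.010
  age 4: 0.22 × 1409 = 309.980
  age 5: 0.11 × 2088 = 229.680
Maximum at age 3 (339.010).

3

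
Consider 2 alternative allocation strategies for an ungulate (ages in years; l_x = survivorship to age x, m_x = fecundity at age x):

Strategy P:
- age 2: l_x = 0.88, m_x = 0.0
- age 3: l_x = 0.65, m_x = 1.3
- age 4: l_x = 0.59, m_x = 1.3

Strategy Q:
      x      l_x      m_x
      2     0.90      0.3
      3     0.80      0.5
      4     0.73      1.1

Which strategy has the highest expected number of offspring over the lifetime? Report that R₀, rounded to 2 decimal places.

1.61

Strategy P: R₀ = 0.88×0.0 + 0.65×1.3 + 0.59×1.3 = 1.6120
Strategy Q: R₀ = 0.90×0.3 + 0.80×0.5 + 0.73×1.1 = 1.4730
Highest R₀: strategy P with 1.6120.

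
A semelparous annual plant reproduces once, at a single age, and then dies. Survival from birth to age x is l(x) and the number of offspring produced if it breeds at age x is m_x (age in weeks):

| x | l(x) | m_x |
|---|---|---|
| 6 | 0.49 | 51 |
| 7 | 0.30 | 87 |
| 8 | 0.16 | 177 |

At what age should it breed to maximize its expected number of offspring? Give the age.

8

Expected offspring if breeding at age x = l(x) × m_x:
  age 6: 0.49 × 51 = 24.990
  age 7: 0.30 × 87 = 26.100
  age 8: 0.16 × 177 = 28.320
Maximum at age 8 (28.320).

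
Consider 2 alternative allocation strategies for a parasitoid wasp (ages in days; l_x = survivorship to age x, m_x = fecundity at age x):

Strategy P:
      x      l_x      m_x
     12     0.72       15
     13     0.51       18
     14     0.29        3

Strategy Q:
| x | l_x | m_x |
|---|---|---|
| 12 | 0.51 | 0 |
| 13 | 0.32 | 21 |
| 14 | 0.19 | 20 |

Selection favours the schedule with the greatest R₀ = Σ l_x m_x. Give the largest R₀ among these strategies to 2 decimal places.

Strategy P: R₀ = 0.72×15 + 0.51×18 + 0.29×3 = 20.8500
Strategy Q: R₀ = 0.51×0 + 0.32×21 + 0.19×20 = 10.5200
Highest R₀: strategy P with 20.8500.

20.85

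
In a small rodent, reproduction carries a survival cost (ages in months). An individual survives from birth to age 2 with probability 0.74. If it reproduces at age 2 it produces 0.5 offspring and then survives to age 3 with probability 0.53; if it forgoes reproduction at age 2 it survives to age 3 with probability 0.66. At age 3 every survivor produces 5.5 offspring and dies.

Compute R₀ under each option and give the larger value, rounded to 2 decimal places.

breed at age 2: R₀ = 0.74 × (0.5 + 0.53 × 5.5) = 0.74 × 3.4150 = 2.5271
delay to age 3: R₀ = 0.74 × (0.66 × 5.5) = 0.74 × 3.6300 = 2.6862
Higher: delay to age 3 (2.6862).

2.69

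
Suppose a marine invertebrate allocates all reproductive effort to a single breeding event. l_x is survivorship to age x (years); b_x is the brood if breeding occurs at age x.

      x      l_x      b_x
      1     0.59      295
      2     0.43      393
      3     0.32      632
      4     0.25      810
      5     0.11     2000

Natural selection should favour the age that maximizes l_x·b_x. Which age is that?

Expected offspring if breeding at age x = l_x × b_x:
  age 1: 0.59 × 295 = 174.050
  age 2: 0.43 × 393 = 168.990
  age 3: 0.32 × 632 = 202.240
  age 4: 0.25 × 810 = 202.500
  age 5: 0.11 × 2000 = 220.000
Maximum at age 5 (220.000).

5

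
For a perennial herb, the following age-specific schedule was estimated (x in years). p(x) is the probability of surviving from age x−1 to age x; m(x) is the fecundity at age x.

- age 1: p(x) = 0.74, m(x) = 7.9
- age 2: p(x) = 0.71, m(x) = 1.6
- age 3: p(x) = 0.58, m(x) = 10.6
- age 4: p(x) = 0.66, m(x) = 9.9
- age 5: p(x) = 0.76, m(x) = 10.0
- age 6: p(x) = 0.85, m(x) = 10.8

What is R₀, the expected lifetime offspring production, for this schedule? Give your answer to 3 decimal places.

Survivorship from birth: l_x = p_1·p_2·…·p_x.
  l_1 = 0.74000
  l_2 = 0.52540
  l_3 = 0.30473
  l_4 = 0.20112
  l_5 = 0.15285
  l_6 = 0.12993
R₀ = Σ l_x m(x):
  age 1: 0.74000 × 7.9 = 5.8460
  age 2: 0.52540 × 1.6 = 0.8406
  age 3: 0.30473 × 10.6 = 3.2301
  age 4: 0.20112 × 9.9 = 1.9911
  age 5: 0.15285 × 10.0 = 1.5285
  age 6: 0.12993 × 10.8 = 1.4032
R₀ = 5.8460 + 0.8406 + 3.2301 + 1.9911 + 1.5285 + 1.4032 = 14.8396

14.840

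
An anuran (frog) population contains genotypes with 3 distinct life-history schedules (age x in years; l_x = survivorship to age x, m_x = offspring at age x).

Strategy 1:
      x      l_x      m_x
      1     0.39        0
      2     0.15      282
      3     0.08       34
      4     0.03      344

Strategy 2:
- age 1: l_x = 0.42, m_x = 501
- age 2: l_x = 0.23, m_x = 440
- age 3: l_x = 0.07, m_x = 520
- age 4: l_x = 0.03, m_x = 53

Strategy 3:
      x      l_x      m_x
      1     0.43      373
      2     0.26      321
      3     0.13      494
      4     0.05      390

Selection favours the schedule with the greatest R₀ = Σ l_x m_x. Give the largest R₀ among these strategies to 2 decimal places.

Strategy 1: R₀ = 0.39×0 + 0.15×282 + 0.08×34 + 0.03×344 = 55.3400
Strategy 2: R₀ = 0.42×501 + 0.23×440 + 0.07×520 + 0.03×53 = 349.6100
Strategy 3: R₀ = 0.43×373 + 0.26×321 + 0.13×494 + 0.05×390 = 327.5700
Highest R₀: strategy 2 with 349.6100.

349.61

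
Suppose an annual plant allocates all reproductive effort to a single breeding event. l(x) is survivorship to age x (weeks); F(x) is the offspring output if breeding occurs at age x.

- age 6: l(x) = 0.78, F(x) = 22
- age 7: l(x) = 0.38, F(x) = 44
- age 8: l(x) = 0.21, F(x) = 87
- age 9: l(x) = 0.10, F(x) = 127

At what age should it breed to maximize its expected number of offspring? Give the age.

8

Expected offspring if breeding at age x = l(x) × F(x):
  age 6: 0.78 × 22 = 17.160
  age 7: 0.38 × 44 = 16.720
  age 8: 0.21 × 87 = 18.270
  age 9: 0.10 × 127 = 12.700
Maximum at age 8 (18.270).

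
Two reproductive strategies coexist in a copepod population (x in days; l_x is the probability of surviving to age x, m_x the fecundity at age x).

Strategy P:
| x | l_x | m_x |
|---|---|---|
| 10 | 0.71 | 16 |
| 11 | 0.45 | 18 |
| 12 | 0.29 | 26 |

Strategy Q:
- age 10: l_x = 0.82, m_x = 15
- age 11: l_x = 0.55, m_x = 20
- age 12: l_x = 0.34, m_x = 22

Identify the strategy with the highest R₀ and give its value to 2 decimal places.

Strategy P: R₀ = 0.71×16 + 0.45×18 + 0.29×26 = 27.0000
Strategy Q: R₀ = 0.82×15 + 0.55×20 + 0.34×22 = 30.7800
Highest R₀: strategy Q with 30.7800.

30.78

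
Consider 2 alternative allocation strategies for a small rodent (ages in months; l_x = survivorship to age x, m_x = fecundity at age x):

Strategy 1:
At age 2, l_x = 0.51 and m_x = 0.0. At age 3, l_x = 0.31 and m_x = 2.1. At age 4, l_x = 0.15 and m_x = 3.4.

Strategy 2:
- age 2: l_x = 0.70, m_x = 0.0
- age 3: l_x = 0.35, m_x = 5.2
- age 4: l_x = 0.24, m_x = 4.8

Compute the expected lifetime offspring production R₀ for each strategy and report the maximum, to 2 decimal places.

2.97

Strategy 1: R₀ = 0.51×0.0 + 0.31×2.1 + 0.15×3.4 = 1.1610
Strategy 2: R₀ = 0.70×0.0 + 0.35×5.2 + 0.24×4.8 = 2.9720
Highest R₀: strategy 2 with 2.9720.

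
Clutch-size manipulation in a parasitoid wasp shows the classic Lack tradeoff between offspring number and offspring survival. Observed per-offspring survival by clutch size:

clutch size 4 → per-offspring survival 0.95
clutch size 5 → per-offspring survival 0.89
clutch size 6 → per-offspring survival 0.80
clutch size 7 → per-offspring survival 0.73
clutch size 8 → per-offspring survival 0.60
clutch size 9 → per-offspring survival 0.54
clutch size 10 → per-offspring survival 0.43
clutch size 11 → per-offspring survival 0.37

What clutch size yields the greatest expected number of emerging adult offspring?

7

Expected emerging adult offspring = c × s(c):
  c=4: 4 × 0.95 = 3.800
  c=5: 5 × 0.89 = 4.450
  c=6: 6 × 0.80 = 4.800
  c=7: 7 × 0.73 = 5.110
  c=8: 8 × 0.60 = 4.800
  c=9: 9 × 0.54 = 4.860
  c=10: 10 × 0.43 = 4.300
  c=11: 11 × 0.37 = 4.070
Maximum at c = 7 (5.110 emerging adult offspring).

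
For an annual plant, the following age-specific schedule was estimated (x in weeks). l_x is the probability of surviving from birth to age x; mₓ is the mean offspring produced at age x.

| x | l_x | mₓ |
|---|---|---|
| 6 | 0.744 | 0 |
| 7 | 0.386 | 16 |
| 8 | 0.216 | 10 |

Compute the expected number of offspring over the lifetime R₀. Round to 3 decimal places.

8.336

R₀ = Σ l_x mₓ:
  age 6: 0.744 × 0 = 0.0000
  age 7: 0.386 × 16 = 6.1760
  age 8: 0.216 × 10 = 2.1600
R₀ = 0.0000 + 6.1760 + 2.1600 = 8.3360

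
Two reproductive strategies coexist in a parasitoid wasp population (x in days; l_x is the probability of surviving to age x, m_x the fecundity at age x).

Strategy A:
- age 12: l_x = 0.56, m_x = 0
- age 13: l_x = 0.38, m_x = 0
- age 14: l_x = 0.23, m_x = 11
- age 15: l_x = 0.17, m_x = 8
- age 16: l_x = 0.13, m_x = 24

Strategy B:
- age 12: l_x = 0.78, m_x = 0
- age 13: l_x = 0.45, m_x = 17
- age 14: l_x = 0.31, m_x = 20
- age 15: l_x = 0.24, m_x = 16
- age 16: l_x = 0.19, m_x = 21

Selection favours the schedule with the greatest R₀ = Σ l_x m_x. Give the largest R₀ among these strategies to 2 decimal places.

21.68

Strategy A: R₀ = 0.56×0 + 0.38×0 + 0.23×11 + 0.17×8 + 0.13×24 = 7.0100
Strategy B: R₀ = 0.78×0 + 0.45×17 + 0.31×20 + 0.24×16 + 0.19×21 = 21.6800
Highest R₀: strategy B with 21.6800.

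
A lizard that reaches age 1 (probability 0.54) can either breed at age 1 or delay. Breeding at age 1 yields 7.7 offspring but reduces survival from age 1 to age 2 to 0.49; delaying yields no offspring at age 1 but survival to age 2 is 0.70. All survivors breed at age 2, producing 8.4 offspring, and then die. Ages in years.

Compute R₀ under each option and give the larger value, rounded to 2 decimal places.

6.38

breed at age 1: R₀ = 0.54 × (7.7 + 0.49 × 8.4) = 0.54 × 11.8160 = 6.3806
delay to age 2: R₀ = 0.54 × (0.70 × 8.4) = 0.54 × 5.8800 = 3.1752
Higher: breed at age 1 (6.3806).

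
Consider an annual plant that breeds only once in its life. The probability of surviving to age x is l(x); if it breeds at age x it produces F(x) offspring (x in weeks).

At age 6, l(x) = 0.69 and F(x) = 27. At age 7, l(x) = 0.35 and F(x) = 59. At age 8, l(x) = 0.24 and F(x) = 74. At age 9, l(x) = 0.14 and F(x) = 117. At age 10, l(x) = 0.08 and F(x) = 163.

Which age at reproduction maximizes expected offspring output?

Expected offspring if breeding at age x = l(x) × F(x):
  age 6: 0.69 × 27 = 18.630
  age 7: 0.35 × 59 = 20.650
  age 8: 0.24 × 74 = 17.760
  age 9: 0.14 × 117 = 16.380
  age 10: 0.08 × 163 = 13.040
Maximum at age 7 (20.650).

7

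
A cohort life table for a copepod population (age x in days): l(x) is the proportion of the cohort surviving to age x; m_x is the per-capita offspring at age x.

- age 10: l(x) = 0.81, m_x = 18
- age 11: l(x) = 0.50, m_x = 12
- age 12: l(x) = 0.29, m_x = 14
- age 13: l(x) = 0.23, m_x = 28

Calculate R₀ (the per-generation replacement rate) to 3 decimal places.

31.080

R₀ = Σ l(x) m_x:
  age 10: 0.81 × 18 = 14.5800
  age 11: 0.50 × 12 = 6.0000
  age 12: 0.29 × 14 = 4.0600
  age 13: 0.23 × 28 = 6.4400
R₀ = 14.5800 + 6.0000 + 4.0600 + 6.4400 = 31.0800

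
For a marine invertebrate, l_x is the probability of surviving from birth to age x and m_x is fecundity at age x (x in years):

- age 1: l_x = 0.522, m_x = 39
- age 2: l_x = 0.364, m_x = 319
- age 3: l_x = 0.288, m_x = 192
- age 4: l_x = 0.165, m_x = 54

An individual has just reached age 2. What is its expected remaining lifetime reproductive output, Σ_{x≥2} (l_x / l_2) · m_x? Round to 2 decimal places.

l_2 = 0.364. Conditional survival from age 2 to x is l_x / l_2.
  x=2: (0.364/0.364) × 319 = 319.0000
  x=3: (0.288/0.364) × 192 = 151.9121
  x=4: (0.165/0.364) × 54 = 24.4780
Sum = 319.0000 + 151.9121 + 24.4780 = 495.3901

495.39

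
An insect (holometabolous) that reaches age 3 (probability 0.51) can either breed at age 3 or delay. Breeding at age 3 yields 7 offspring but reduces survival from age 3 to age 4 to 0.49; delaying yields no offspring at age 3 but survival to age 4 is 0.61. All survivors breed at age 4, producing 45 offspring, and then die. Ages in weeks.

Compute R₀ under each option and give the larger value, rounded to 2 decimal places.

breed at age 3: R₀ = 0.51 × (7 + 0.49 × 45) = 0.51 × 29.0500 = 14.8155
delay to age 4: R₀ = 0.51 × (0.61 × 45) = 0.51 × 27.4500 = 13.9995
Higher: breed at age 3 (14.8155).

14.82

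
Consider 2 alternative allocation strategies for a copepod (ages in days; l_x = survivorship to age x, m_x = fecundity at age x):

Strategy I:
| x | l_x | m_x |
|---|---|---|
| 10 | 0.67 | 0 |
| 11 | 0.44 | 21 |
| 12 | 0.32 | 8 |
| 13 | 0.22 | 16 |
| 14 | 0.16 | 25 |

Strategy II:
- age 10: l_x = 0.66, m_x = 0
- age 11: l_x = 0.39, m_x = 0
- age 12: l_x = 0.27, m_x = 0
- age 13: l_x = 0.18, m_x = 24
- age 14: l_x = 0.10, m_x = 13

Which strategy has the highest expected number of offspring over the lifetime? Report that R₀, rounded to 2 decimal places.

19.32

Strategy I: R₀ = 0.67×0 + 0.44×21 + 0.32×8 + 0.22×16 + 0.16×25 = 19.3200
Strategy II: R₀ = 0.66×0 + 0.39×0 + 0.27×0 + 0.18×24 + 0.10×13 = 5.6200
Highest R₀: strategy I with 19.3200.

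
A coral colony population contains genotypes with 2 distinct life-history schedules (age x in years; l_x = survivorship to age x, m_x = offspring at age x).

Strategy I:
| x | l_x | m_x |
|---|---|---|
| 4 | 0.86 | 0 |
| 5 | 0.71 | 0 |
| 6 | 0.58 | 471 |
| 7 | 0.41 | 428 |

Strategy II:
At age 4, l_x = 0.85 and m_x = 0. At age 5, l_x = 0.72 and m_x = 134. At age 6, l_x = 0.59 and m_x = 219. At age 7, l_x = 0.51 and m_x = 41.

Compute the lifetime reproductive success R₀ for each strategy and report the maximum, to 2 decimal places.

Strategy I: R₀ = 0.86×0 + 0.71×0 + 0.58×471 + 0.41×428 = 448.6600
Strategy II: R₀ = 0.85×0 + 0.72×134 + 0.59×219 + 0.51×41 = 246.6000
Highest R₀: strategy I with 448.6600.

448.66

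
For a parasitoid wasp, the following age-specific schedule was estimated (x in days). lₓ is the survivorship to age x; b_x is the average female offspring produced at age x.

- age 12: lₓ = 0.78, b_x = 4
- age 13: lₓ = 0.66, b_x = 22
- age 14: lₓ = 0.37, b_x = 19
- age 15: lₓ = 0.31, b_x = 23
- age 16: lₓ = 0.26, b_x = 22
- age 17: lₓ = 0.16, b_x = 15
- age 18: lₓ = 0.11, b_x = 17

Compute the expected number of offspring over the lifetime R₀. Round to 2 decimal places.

R₀ = Σ lₓ b_x:
  age 12: 0.78 × 4 = 3.1200
  age 13: 0.66 × 22 = 14.5200
  age 14: 0.37 × 19 = 7.0300
  age 15: 0.31 × 23 = 7.1300
  age 16: 0.26 × 22 = 5.7200
  age 17: 0.16 × 15 = 2.4000
  age 18: 0.11 × 17 = 1.8700
R₀ = 3.1200 + 14.5200 + 7.0300 + 7.1300 + 5.7200 + 2.4000 + 1.8700 = 41.7900

41.79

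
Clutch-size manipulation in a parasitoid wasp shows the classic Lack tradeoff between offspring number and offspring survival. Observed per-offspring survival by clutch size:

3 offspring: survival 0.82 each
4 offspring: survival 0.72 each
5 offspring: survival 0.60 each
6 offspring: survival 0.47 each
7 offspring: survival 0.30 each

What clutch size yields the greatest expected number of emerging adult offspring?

Expected emerging adult offspring = c × s(c):
  c=3: 3 × 0.82 = 2.460
  c=4: 4 × 0.72 = 2.880
  c=5: 5 × 0.60 = 3.000
  c=6: 6 × 0.47 = 2.820
  c=7: 7 × 0.30 = 2.100
Maximum at c = 5 (3.000 emerging adult offspring).

5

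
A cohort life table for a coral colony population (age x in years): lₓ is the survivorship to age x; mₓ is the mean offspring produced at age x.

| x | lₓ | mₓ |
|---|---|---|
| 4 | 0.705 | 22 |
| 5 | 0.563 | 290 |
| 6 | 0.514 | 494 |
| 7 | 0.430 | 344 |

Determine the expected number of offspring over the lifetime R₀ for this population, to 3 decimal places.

580.616

R₀ = Σ lₓ mₓ:
  age 4: 0.705 × 22 = 15.5100
  age 5: 0.563 × 290 = 163.2700
  age 6: 0.514 × 494 = 253.9160
  age 7: 0.430 × 344 = 147.9200
R₀ = 15.5100 + 163.2700 + 253.9160 + 147.9200 = 580.6160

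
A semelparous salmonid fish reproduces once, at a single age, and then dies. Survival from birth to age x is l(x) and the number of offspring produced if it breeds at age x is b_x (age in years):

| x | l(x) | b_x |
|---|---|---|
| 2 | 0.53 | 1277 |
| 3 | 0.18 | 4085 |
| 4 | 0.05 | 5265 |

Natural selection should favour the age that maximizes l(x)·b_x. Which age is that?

Expected offspring if breeding at age x = l(x) × b_x:
  age 2: 0.53 × 1277 = 676.810
  age 3: 0.18 × 4085 = 735.300
  age 4: 0.05 × 5265 = 263.250
Maximum at age 3 (735.300).

3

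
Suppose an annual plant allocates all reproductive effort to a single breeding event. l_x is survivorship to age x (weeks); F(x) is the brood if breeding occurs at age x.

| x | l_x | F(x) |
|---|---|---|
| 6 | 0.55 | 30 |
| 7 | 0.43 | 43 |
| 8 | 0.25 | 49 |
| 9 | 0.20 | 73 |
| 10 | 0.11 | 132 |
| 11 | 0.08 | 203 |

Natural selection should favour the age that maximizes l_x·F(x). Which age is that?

Expected offspring if breeding at age x = l_x × F(x):
  age 6: 0.55 × 30 = 16.500
  age 7: 0.43 × 43 = 18.490
  age 8: 0.25 × 49 = 12.250
  age 9: 0.20 × 73 = 14.600
  age 10: 0.11 × 132 = 14.520
  age 11: 0.08 × 203 = 16.240
Maximum at age 7 (18.490).

7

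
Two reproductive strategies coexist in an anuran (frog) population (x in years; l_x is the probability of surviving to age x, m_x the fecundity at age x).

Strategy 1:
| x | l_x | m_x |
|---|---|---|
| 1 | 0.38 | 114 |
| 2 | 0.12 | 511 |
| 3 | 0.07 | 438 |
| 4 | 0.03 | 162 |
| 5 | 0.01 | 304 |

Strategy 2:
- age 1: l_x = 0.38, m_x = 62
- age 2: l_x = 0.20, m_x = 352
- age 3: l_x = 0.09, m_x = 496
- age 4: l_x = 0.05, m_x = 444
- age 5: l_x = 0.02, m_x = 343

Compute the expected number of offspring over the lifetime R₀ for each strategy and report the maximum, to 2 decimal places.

Strategy 1: R₀ = 0.38×114 + 0.12×511 + 0.07×438 + 0.03×162 + 0.01×304 = 143.2000
Strategy 2: R₀ = 0.38×62 + 0.20×352 + 0.09×496 + 0.05×444 + 0.02×343 = 167.6600
Highest R₀: strategy 2 with 167.6600.

167.66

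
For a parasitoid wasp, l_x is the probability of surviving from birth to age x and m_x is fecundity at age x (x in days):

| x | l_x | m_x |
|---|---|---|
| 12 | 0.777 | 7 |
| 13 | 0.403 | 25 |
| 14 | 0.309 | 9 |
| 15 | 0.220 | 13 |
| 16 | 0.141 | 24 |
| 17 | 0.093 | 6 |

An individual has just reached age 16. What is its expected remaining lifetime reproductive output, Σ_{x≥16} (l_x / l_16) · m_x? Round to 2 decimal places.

27.96

l_16 = 0.141. Conditional survival from age 16 to x is l_x / l_16.
  x=16: (0.141/0.141) × 24 = 24.0000
  x=17: (0.093/0.141) × 6 = 3.9574
Sum = 24.0000 + 3.9574 = 27.9574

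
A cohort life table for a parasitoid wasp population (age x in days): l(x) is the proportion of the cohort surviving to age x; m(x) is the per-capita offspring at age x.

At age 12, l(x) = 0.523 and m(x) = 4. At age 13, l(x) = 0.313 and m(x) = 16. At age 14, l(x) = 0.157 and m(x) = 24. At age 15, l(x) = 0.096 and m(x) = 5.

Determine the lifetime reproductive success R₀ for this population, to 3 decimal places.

11.348

R₀ = Σ l(x) m(x):
  age 12: 0.523 × 4 = 2.0920
  age 13: 0.313 × 16 = 5.0080
  age 14: 0.157 × 24 = 3.7680
  age 15: 0.096 × 5 = 0.4800
R₀ = 2.0920 + 5.0080 + 3.7680 + 0.4800 = 11.3480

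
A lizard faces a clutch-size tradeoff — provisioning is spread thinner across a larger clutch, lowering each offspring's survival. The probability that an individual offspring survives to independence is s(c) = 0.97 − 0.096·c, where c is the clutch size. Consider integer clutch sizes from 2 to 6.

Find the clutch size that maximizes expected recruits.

Expected recruits = c × s(c):
  c=2: 2 × 0.778 = 1.556
  c=3: 3 × 0.682 = 2.046
  c=4: 4 × 0.586 = 2.344
  c=5: 5 × 0.490 = 2.450
  c=6: 6 × 0.394 = 2.364
Maximum at c = 5 (2.450 recruits).

5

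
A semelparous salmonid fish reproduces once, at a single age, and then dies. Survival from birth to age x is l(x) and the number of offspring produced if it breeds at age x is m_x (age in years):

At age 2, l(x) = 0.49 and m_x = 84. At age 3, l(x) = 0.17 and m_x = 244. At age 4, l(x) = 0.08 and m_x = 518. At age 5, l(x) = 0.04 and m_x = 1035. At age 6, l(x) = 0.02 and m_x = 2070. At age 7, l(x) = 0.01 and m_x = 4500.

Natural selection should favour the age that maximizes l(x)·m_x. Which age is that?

7

Expected offspring if breeding at age x = l(x) × m_x:
  age 2: 0.49 × 84 = 41.160
  age 3: 0.17 × 244 = 41.480
  age 4: 0.08 × 518 = 41.440
  age 5: 0.04 × 1035 = 41.400
  age 6: 0.02 × 2070 = 41.400
  age 7: 0.01 × 4500 = 45.000
Maximum at age 7 (45.000).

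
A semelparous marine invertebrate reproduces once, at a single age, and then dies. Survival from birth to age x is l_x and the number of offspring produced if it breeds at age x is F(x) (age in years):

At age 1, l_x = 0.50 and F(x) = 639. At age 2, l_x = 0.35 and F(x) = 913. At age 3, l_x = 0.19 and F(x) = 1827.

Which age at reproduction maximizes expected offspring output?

Expected offspring if breeding at age x = l_x × F(x):
  age 1: 0.50 × 639 = 319.500
  age 2: 0.35 × 913 = 319.550
  age 3: 0.19 × 1827 = 347.130
Maximum at age 3 (347.130).

3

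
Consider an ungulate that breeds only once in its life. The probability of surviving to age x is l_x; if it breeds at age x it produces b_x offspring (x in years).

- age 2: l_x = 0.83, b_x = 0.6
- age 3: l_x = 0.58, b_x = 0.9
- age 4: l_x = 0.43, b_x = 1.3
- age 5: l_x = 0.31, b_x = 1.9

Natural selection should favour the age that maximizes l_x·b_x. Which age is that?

Expected offspring if breeding at age x = l_x × b_x:
  age 2: 0.83 × 0.6 = 0.498
  age 3: 0.58 × 0.9 = 0.522
  age 4: 0.43 × 1.3 = 0.559
  age 5: 0.31 × 1.9 = 0.589
Maximum at age 5 (0.589).

5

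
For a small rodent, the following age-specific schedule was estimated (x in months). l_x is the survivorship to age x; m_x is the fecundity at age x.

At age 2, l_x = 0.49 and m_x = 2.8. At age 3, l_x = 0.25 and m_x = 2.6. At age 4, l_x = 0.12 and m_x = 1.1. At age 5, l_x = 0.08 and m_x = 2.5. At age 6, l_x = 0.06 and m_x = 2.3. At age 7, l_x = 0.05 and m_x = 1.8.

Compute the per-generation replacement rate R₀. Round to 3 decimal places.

2.582

R₀ = Σ l_x m_x:
  age 2: 0.49 × 2.8 = 1.3720
  age 3: 0.25 × 2.6 = 0.6500
  age 4: 0.12 × 1.1 = 0.1320
  age 5: 0.08 × 2.5 = 0.2000
  age 6: 0.06 × 2.3 = 0.1380
  age 7: 0.05 × 1.8 = 0.0900
R₀ = 1.3720 + 0.6500 + 0.1320 + 0.2000 + 0.1380 + 0.0900 = 2.5820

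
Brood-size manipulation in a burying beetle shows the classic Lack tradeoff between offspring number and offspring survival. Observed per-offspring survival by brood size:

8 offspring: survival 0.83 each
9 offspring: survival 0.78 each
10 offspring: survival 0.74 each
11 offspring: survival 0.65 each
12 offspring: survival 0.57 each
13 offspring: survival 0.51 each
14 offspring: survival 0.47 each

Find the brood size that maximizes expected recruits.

Expected recruits = c × s(c):
  c=8: 8 × 0.83 = 6.640
  c=9: 9 × 0.78 = 7.020
  c=10: 10 × 0.74 = 7.400
  c=11: 11 × 0.65 = 7.150
  c=12: 12 × 0.57 = 6.840
  c=13: 13 × 0.51 = 6.630
  c=14: 14 × 0.47 = 6.580
Maximum at c = 10 (7.400 recruits).

10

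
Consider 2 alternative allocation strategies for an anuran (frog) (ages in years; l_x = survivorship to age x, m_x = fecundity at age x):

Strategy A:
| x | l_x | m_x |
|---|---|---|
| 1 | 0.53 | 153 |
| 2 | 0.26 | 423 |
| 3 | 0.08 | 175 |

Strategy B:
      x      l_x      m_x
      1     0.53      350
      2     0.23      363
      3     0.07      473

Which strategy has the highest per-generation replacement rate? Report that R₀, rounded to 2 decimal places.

Strategy A: R₀ = 0.53×153 + 0.26×423 + 0.08×175 = 205.0700
Strategy B: R₀ = 0.53×350 + 0.23×363 + 0.07×473 = 302.1000
Highest R₀: strategy B with 302.1000.

302.10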